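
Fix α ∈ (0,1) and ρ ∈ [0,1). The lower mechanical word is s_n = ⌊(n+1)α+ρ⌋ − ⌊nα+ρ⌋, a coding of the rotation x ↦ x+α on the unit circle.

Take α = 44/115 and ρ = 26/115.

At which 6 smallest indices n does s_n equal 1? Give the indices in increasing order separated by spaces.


2 4 7 9 12 15

n=0: ⌊70/115⌋−⌊26/115⌋ = 0−0 = 0
n=1: ⌊114/115⌋−⌊70/115⌋ = 0−0 = 0
n=2: ⌊158/115⌋−⌊114/115⌋ = 1−0 = 1  ← one
n=3: ⌊202/115⌋−⌊158/115⌋ = 1−1 = 0
n=4: ⌊246/115⌋−⌊202/115⌋ = 2−1 = 1  ← one
n=5: ⌊290/115⌋−⌊246/115⌋ = 2−2 = 0
n=6: ⌊334/115⌋−⌊290/115⌋ = 2−2 = 0
n=7: ⌊378/115⌋−⌊334/115⌋ = 3−2 = 1  ← one
n=8: ⌊422/115⌋−⌊378/115⌋ = 3−3 = 0
n=9: ⌊466/115⌋−⌊422/115⌋ = 4−3 = 1  ← one
n=10: ⌊510/115⌋−⌊466/115⌋ = 4−4 = 0
n=11: ⌊554/115⌋−⌊510/115⌋ = 4−4 = 0
n=12: ⌊598/115⌋−⌊554/115⌋ = 5−4 = 1  ← one
n=13: ⌊642/115⌋−⌊598/115⌋ = 5−5 = 0
n=14: ⌊686/115⌋−⌊642/115⌋ = 5−5 = 0
n=15: ⌊730/115⌋−⌊686/115⌋ = 6−5 = 1  ← one
positions of the first 6 ones: 2 4 7 9 12 15


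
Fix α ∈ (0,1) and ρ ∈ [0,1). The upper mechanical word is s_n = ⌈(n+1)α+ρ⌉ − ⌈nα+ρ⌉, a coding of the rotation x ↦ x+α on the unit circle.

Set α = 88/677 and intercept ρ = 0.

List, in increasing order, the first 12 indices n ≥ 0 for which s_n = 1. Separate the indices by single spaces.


0 7 15 23 30 38 46 53 61 69 76 84

n=0: ⌈88/677⌉−⌈0/677⌉ = 1−0 = 1  ← one
n=1: ⌈176/677⌉−⌈88/677⌉ = 1−1 = 0
n=2: ⌈264/677⌉−⌈176/677⌉ = 1−1 = 0
  …
n=7: ⌈704/677⌉−⌈616/677⌉ = 2−1 = 1  ← one
n=8: ⌈792/677⌉−⌈704/677⌉ = 2−2 = 0
n=9: ⌈880/677⌉−⌈792/677⌉ = 2−2 = 0
  …
n=15: ⌈1408/677⌉−⌈1320/677⌉ = 3−2 = 1  ← one
n=16: ⌈1496/677⌉−⌈1408/677⌉ = 3−3 = 0
n=17: ⌈1584/677⌉−⌈1496/677⌉ = 3−3 = 0
  …
n=23: ⌈2112/677⌉−⌈2024/677⌉ = 4−3 = 1  ← one
n=24: ⌈2200/677⌉−⌈2112/677⌉ = 4−4 = 0
n=25: ⌈2288/677⌉−⌈2200/677⌉ = 4−4 = 0
  …
n=30: ⌈2728/677⌉−⌈2640/677⌉ = 5−4 = 1  ← one
n=31: ⌈2816/677⌉−⌈2728/677⌉ = 5−5 = 0
n=32: ⌈2904/677⌉−⌈2816/677⌉ = 5−5 = 0
  …
n=38: ⌈3432/677⌉−⌈3344/677⌉ = 6−5 = 1  ← one
n=39: ⌈3520/677⌉−⌈3432/677⌉ = 6−6 = 0
n=40: ⌈3608/677⌉−⌈3520/677⌉ = 6−6 = 0
  …
n=46: ⌈4136/677⌉−⌈4048/677⌉ = 7−6 = 1  ← one
n=47: ⌈4224/677⌉−⌈4136/677⌉ = 7−7 = 0
n=48: ⌈4312/677⌉−⌈4224/677⌉ = 7−7 = 0
  …
n=53: ⌈4752/677⌉−⌈4664/677⌉ = 8−7 = 1  ← one
n=54: ⌈4840/677⌉−⌈4752/677⌉ = 8−8 = 0
n=55: ⌈4928/677⌉−⌈4840/677⌉ = 8−8 = 0
  …
n=61: ⌈5456/677⌉−⌈5368/677⌉ = 9−8 = 1  ← one
n=62: ⌈5544/677⌉−⌈5456/677⌉ = 9−9 = 0
n=63: ⌈5632/677⌉−⌈5544/677⌉ = 9−9 = 0
  …
n=69: ⌈6160/677⌉−⌈6072/677⌉ = 10−9 = 1  ← one
n=70: ⌈6248/677⌉−⌈6160/677⌉ = 10−10 = 0
n=71: ⌈6336/677⌉−⌈6248/677⌉ = 10−10 = 0
  …
n=76: ⌈6776/677⌉−⌈6688/677⌉ = 11−10 = 1  ← one
n=77: ⌈6864/677⌉−⌈6776/677⌉ = 11−11 = 0
n=78: ⌈6952/677⌉−⌈6864/677⌉ = 11−11 = 0
  …
n=84: ⌈7480/677⌉−⌈7392/677⌉ = 12−11 = 1  ← one
positions of the first 12 ones: 0 7 15 23 30 38 46 53 61 69 76 84


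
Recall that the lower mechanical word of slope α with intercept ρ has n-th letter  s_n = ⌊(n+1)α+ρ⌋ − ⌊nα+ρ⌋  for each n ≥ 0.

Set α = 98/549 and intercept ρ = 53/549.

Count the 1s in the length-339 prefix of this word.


60

#1s = Σ_{n=0}^{338} s_n = Σ_{n=0}^{338} (⌊(n+1)α+ρ⌋ − ⌊nα+ρ⌋)
the sum telescopes: every ⌊nα+ρ⌋ with 0 < n < 339 appears once with + and once with −, leaving ⌊339α+ρ⌋ − ⌊0·α+ρ⌋
339α + ρ = (339·98 + 53) / 549 = 33275/549
ρ = 53/549
⌊33275/549⌋ = 60,  ⌊53/549⌋ = 0
#1s = 60 − 0 = 60


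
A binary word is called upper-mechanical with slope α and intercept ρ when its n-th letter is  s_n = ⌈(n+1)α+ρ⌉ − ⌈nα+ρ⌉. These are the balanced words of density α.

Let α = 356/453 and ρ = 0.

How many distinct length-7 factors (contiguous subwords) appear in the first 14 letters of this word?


5

t_n = ⌈(n·356)/453⌉ for n = 0 … 14:
  n=0…9: ⌈0/453⌉=0 ⌈356/453⌉=1 ⌈712/453⌉=2 ⌈1068/453⌉=3 ⌈1424/453⌉=4 ⌈1780/453⌉=4 ⌈2136/453⌉=5 ⌈2492/453⌉=6 ⌈2848/453⌉=7 ⌈3204/453⌉=8
  n=10…14: ⌈3560/453⌉=8 ⌈3916/453⌉=9 ⌈4272/453⌉=10 ⌈4628/453⌉=11 ⌈4984/453⌉=12
s_n = t_(n+1) − t_n for n = 0 … 13 gives
prefix = 11110111101111
slide a length-7 window over [0..6] … [7..13] (8 windows); first occurrence of each distinct factor:
  [  0..  6] 1111011
  [  1..  7] 1110111
  [  2..  8] 1101111
  [  3..  9] 1011110
  [  4.. 10] 0111101
  (the other 3 windows repeat one of these)
distinct factors: {0111101, 1011110, 1101111, 1110111, 1111011}
count = 5  (Sturmian bound for length 7 is 8)


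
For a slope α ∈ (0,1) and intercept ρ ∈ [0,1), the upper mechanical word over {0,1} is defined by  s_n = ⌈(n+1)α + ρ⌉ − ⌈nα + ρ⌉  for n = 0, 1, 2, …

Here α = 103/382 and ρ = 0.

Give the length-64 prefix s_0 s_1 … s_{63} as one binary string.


1001000100010010001000100100010001000100100010001001000100010001

n=0: ⌈(1·103)/382⌉ − ⌈(0·103)/382⌉ = ⌈103/382⌉ − ⌈0/382⌉ = 1 − 0 = 1
n=1: ⌈(2·103)/382⌉ − ⌈(1·103)/382⌉ = ⌈206/382⌉ − ⌈103/382⌉ = 1 − 1 = 0
n=2: ⌈(3·103)/382⌉ − ⌈(2·103)/382⌉ = ⌈309/382⌉ − ⌈206/382⌉ = 1 − 1 = 0
n=3: ⌈(4·103)/382⌉ − ⌈(3·103)/382⌉ = ⌈412/382⌉ − ⌈309/382⌉ = 2 − 1 = 1
n=4: ⌈(5·103)/382⌉ − ⌈(4·103)/382⌉ = ⌈515/382⌉ − ⌈412/382⌉ = 2 − 2 = 0
n=5: ⌈(6·103)/382⌉ − ⌈(5·103)/382⌉ = ⌈618/382⌉ − ⌈515/382⌉ = 2 − 2 = 0
n=6: ⌈(7·103)/382⌉ − ⌈(6·103)/382⌉ = ⌈721/382⌉ − ⌈618/382⌉ = 2 − 2 = 0
n=7: ⌈(8·103)/382⌉ − ⌈(7·103)/382⌉ = ⌈824/382⌉ − ⌈721/382⌉ = 3 − 2 = 1
n=8: ⌈(9·103)/382⌉ − ⌈(8·103)/382⌉ = ⌈927/382⌉ − ⌈824/382⌉ = 3 − 3 = 0
n=9: ⌈(10·103)/382⌉ − ⌈(9·103)/382⌉ = ⌈1030/382⌉ − ⌈927/382⌉ = 3 − 3 = 0
n=10: ⌈(11·103)/382⌉ − ⌈(10·103)/382⌉ = ⌈1133/382⌉ − ⌈1030/382⌉ = 3 − 3 = 0
n=11: ⌈(12·103)/382⌉ − ⌈(11·103)/382⌉ = ⌈1236/382⌉ − ⌈1133/382⌉ = 4 − 3 = 1
n=12: ⌈(13·103)/382⌉ − ⌈(12·103)/382⌉ = ⌈1339/382⌉ − ⌈1236/382⌉ = 4 − 4 = 0
n=13: ⌈(14·103)/382⌉ − ⌈(13·103)/382⌉ = ⌈1442/382⌉ − ⌈1339/382⌉ = 4 − 4 = 0
n=14: ⌈(15·103)/382⌉ − ⌈(14·103)/382⌉ = ⌈1545/382⌉ − ⌈1442/382⌉ = 5 − 4 = 1
n=15: ⌈(16·103)/382⌉ − ⌈(15·103)/382⌉ = ⌈1648/382⌉ − ⌈1545/382⌉ = 5 − 5 = 0
n=16: ⌈(17·103)/382⌉ − ⌈(16·103)/382⌉ = ⌈1751/382⌉ − ⌈1648/382⌉ = 5 − 5 = 0
n=17: ⌈(18·103)/382⌉ − ⌈(17·103)/382⌉ = ⌈1854/382⌉ − ⌈1751/382⌉ = 5 − 5 = 0
n=18: ⌈(19·103)/382⌉ − ⌈(18·103)/382⌉ = ⌈1957/382⌉ − ⌈1854/382⌉ = 6 − 5 = 1
n=19: ⌈(20·103)/382⌉ − ⌈(19·103)/382⌉ = ⌈2060/382⌉ − ⌈1957/382⌉ = 6 − 6 = 0
n=20: ⌈(21·103)/382⌉ − ⌈(20·103)/382⌉ = ⌈2163/382⌉ − ⌈2060/382⌉ = 6 − 6 = 0
n=21: ⌈(22·103)/382⌉ − ⌈(21·103)/382⌉ = ⌈2266/382⌉ − ⌈2163/382⌉ = 6 − 6 = 0
n=22: ⌈(23·103)/382⌉ − ⌈(22·103)/382⌉ = ⌈2369/382⌉ − ⌈2266/382⌉ = 7 − 6 = 1
n=23: ⌈(24·103)/382⌉ − ⌈(23·103)/382⌉ = ⌈2472/382⌉ − ⌈2369/382⌉ = 7 − 7 = 0
n=24: ⌈(25·103)/382⌉ − ⌈(24·103)/382⌉ = ⌈2575/382⌉ − ⌈2472/382⌉ = 7 − 7 = 0
n=25: ⌈(26·103)/382⌉ − ⌈(25·103)/382⌉ = ⌈2678/382⌉ − ⌈2575/382⌉ = 8 − 7 = 1
n=26: ⌈(27·103)/382⌉ − ⌈(26·103)/382⌉ = ⌈2781/382⌉ − ⌈2678/382⌉ = 8 − 8 = 0
n=27: ⌈(28·103)/382⌉ − ⌈(27·103)/382⌉ = ⌈2884/382⌉ − ⌈2781/382⌉ = 8 − 8 = 0
n=28: ⌈(29·103)/382⌉ − ⌈(28·103)/382⌉ = ⌈2987/382⌉ − ⌈2884/382⌉ = 8 − 8 = 0
n=29: ⌈(30·103)/382⌉ − ⌈(29·103)/382⌉ = ⌈3090/382⌉ − ⌈2987/382⌉ = 9 − 8 = 1
n=30: ⌈(31·103)/382⌉ − ⌈(30·103)/382⌉ = ⌈3193/382⌉ − ⌈3090/382⌉ = 9 − 9 = 0
n=31: ⌈(32·103)/382⌉ − ⌈(31·103)/382⌉ = ⌈3296/382⌉ − ⌈3193/382⌉ = 9 − 9 = 0
n=32: ⌈(33·103)/382⌉ − ⌈(32·103)/382⌉ = ⌈3399/382⌉ − ⌈3296/382⌉ = 9 − 9 = 0
n=33: ⌈(34·103)/382⌉ − ⌈(33·103)/382⌉ = ⌈3502/382⌉ − ⌈3399/382⌉ = 10 − 9 = 1
n=34: ⌈(35·103)/382⌉ − ⌈(34·103)/382⌉ = ⌈3605/382⌉ − ⌈3502/382⌉ = 10 − 10 = 0
n=35: ⌈(36·103)/382⌉ − ⌈(35·103)/382⌉ = ⌈3708/382⌉ − ⌈3605/382⌉ = 10 − 10 = 0
n=36: ⌈(37·103)/382⌉ − ⌈(36·103)/382⌉ = ⌈3811/382⌉ − ⌈3708/382⌉ = 10 − 10 = 0
n=37: ⌈(38·103)/382⌉ − ⌈(37·103)/382⌉ = ⌈3914/382⌉ − ⌈3811/382⌉ = 11 − 10 = 1
n=38: ⌈(39·103)/382⌉ − ⌈(38·103)/382⌉ = ⌈4017/382⌉ − ⌈3914/382⌉ = 11 − 11 = 0
n=39: ⌈(40·103)/382⌉ − ⌈(39·103)/382⌉ = ⌈4120/382⌉ − ⌈4017/382⌉ = 11 − 11 = 0
n=40: ⌈(41·103)/382⌉ − ⌈(40·103)/382⌉ = ⌈4223/382⌉ − ⌈4120/382⌉ = 12 − 11 = 1
n=41: ⌈(42·103)/382⌉ − ⌈(41·103)/382⌉ = ⌈4326/382⌉ − ⌈4223/382⌉ = 12 − 12 = 0
n=42: ⌈(43·103)/382⌉ − ⌈(42·103)/382⌉ = ⌈4429/382⌉ − ⌈4326/382⌉ = 12 − 12 = 0
n=43: ⌈(44·103)/382⌉ − ⌈(43·103)/382⌉ = ⌈4532/382⌉ − ⌈4429/382⌉ = 12 − 12 = 0
n=44: ⌈(45·103)/382⌉ − ⌈(44·103)/382⌉ = ⌈4635/382⌉ − ⌈4532/382⌉ = 13 − 12 = 1
n=45: ⌈(46·103)/382⌉ − ⌈(45·103)/382⌉ = ⌈4738/382⌉ − ⌈4635/382⌉ = 13 − 13 = 0
n=46: ⌈(47·103)/382⌉ − ⌈(46·103)/382⌉ = ⌈4841/382⌉ − ⌈4738/382⌉ = 13 − 13 = 0
n=47: ⌈(48·103)/382⌉ − ⌈(47·103)/382⌉ = ⌈4944/382⌉ − ⌈4841/382⌉ = 13 − 13 = 0
n=48: ⌈(49·103)/382⌉ − ⌈(48·103)/382⌉ = ⌈5047/382⌉ − ⌈4944/382⌉ = 14 − 13 = 1
n=49: ⌈(50·103)/382⌉ − ⌈(49·103)/382⌉ = ⌈5150/382⌉ − ⌈5047/382⌉ = 14 − 14 = 0
n=50: ⌈(51·103)/382⌉ − ⌈(50·103)/382⌉ = ⌈5253/382⌉ − ⌈5150/382⌉ = 14 − 14 = 0
n=51: ⌈(52·103)/382⌉ − ⌈(51·103)/382⌉ = ⌈5356/382⌉ − ⌈5253/382⌉ = 15 − 14 = 1
n=52: ⌈(53·103)/382⌉ − ⌈(52·103)/382⌉ = ⌈5459/382⌉ − ⌈5356/382⌉ = 15 − 15 = 0
n=53: ⌈(54·103)/382⌉ − ⌈(53·103)/382⌉ = ⌈5562/382⌉ − ⌈5459/382⌉ = 15 − 15 = 0
n=54: ⌈(55·103)/382⌉ − ⌈(54·103)/382⌉ = ⌈5665/382⌉ − ⌈5562/382⌉ = 15 − 15 = 0
n=55: ⌈(56·103)/382⌉ − ⌈(55·103)/382⌉ = ⌈5768/382⌉ − ⌈5665/382⌉ = 16 − 15 = 1
n=56: ⌈(57·103)/382⌉ − ⌈(56·103)/382⌉ = ⌈5871/382⌉ − ⌈5768/382⌉ = 16 − 16 = 0
n=57: ⌈(58·103)/382⌉ − ⌈(57·103)/382⌉ = ⌈5974/382⌉ − ⌈5871/382⌉ = 16 − 16 = 0
n=58: ⌈(59·103)/382⌉ − ⌈(58·103)/382⌉ = ⌈6077/382⌉ − ⌈5974/382⌉ = 16 − 16 = 0
n=59: ⌈(60·103)/382⌉ − ⌈(59·103)/382⌉ = ⌈6180/382⌉ − ⌈6077/382⌉ = 17 − 16 = 1
n=60: ⌈(61·103)/382⌉ − ⌈(60·103)/382⌉ = ⌈6283/382⌉ − ⌈6180/382⌉ = 17 − 17 = 0
n=61: ⌈(62·103)/382⌉ − ⌈(61·103)/382⌉ = ⌈6386/382⌉ − ⌈6283/382⌉ = 17 − 17 = 0
n=62: ⌈(63·103)/382⌉ − ⌈(62·103)/382⌉ = ⌈6489/382⌉ − ⌈6386/382⌉ = 17 − 17 = 0
n=63: ⌈(64·103)/382⌉ − ⌈(63·103)/382⌉ = ⌈6592/382⌉ − ⌈6489/382⌉ = 18 − 17 = 1


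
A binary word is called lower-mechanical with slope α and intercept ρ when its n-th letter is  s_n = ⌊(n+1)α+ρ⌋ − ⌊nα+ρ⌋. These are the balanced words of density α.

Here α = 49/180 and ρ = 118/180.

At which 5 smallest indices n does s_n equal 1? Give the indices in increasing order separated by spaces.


1 4 8 12 15

n=0: ⌊167/180⌋−⌊118/180⌋ = 0−0 = 0
n=1: ⌊216/180⌋−⌊167/180⌋ = 1−0 = 1  ← one
n=2: ⌊265/180⌋−⌊216/180⌋ = 1−1 = 0
n=3: ⌊314/180⌋−⌊265/180⌋ = 1−1 = 0
n=4: ⌊363/180⌋−⌊314/180⌋ = 2−1 = 1  ← one
n=5: ⌊412/180⌋−⌊363/180⌋ = 2−2 = 0
n=6: ⌊461/180⌋−⌊412/180⌋ = 2−2 = 0
n=7: ⌊510/180⌋−⌊461/180⌋ = 2−2 = 0
n=8: ⌊559/180⌋−⌊510/180⌋ = 3−2 = 1  ← one
n=9: ⌊608/180⌋−⌊559/180⌋ = 3−3 = 0
n=10: ⌊657/180⌋−⌊608/180⌋ = 3−3 = 0
n=11: ⌊706/180⌋−⌊657/180⌋ = 3−3 = 0
n=12: ⌊755/180⌋−⌊706/180⌋ = 4−3 = 1  ← one
n=13: ⌊804/180⌋−⌊755/180⌋ = 4−4 = 0
n=14: ⌊853/180⌋−⌊804/180⌋ = 4−4 = 0
n=15: ⌊902/180⌋−⌊853/180⌋ = 5−4 = 1  ← one
positions of the first 5 ones: 1 4 8 12 15


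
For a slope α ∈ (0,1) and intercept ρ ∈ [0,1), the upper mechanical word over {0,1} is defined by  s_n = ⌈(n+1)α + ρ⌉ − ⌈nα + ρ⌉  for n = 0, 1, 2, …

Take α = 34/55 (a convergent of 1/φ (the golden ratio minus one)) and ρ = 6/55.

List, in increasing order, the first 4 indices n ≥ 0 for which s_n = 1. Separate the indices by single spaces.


1 3 4 6

n=0: ⌈40/55⌉−⌈6/55⌉ = 1−1 = 0
n=1: ⌈74/55⌉−⌈40/55⌉ = 2−1 = 1  ← one
n=2: ⌈108/55⌉−⌈74/55⌉ = 2−2 = 0
n=3: ⌈142/55⌉−⌈108/55⌉ = 3−2 = 1  ← one
n=4: ⌈176/55⌉−⌈142/55⌉ = 4−3 = 1  ← one
n=5: ⌈210/55⌉−⌈176/55⌉ = 4−4 = 0
n=6: ⌈244/55⌉−⌈210/55⌉ = 5−4 = 1  ← one
positions of the first 4 ones: 1 3 4 6


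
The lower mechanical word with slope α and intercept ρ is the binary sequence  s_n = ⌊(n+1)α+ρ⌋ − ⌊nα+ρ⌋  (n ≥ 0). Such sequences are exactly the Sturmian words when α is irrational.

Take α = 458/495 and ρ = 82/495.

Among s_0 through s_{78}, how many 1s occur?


#1s = Σ_{n=0}^{78} s_n = Σ_{n=0}^{78} (⌊(n+1)α+ρ⌋ − ⌊nα+ρ⌋)
the sum telescopes: every ⌊nα+ρ⌋ with 0 < n < 79 appears once with + and once with −, leaving ⌊79α+ρ⌋ − ⌊0·α+ρ⌋
79α + ρ = (79·458 + 82) / 495 = 36264/495
ρ = 82/495
⌊36264/495⌋ = 73,  ⌊82/495⌋ = 0
#1s = 73 − 0 = 73

73


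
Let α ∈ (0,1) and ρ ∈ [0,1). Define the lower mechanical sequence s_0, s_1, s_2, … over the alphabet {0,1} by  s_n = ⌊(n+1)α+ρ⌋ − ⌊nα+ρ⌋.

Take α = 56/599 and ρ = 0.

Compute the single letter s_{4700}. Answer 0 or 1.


0

(n+1)α + ρ = (4701·56) / 599 = 263256/599
nα + ρ     = (4700·56) / 599 = 263200/599
⌊263256/599⌋ = 439,  ⌊263200/599⌋ = 439
s_{4700} = 439 − 439 = 0


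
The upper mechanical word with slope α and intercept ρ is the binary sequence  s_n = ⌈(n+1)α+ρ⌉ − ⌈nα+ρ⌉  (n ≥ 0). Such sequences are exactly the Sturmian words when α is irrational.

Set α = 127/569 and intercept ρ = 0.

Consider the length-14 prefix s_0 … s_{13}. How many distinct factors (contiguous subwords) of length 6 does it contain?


t_n = ⌈(n·127)/569⌉ for n = 0 … 14:
  n=0…9: ⌈0/569⌉=0 ⌈127/569⌉=1 ⌈254/569⌉=1 ⌈381/569⌉=1 ⌈508/569⌉=1 ⌈635/569⌉=2 ⌈762/569⌉=2 ⌈889/569⌉=2 ⌈1016/569⌉=2 ⌈1143/569⌉=3
  n=10…14: ⌈1270/569⌉=3 ⌈1397/569⌉=3 ⌈1524/569⌉=3 ⌈1651/569⌉=3 ⌈1778/569⌉=4
s_n = t_(n+1) − t_n for n = 0 … 13 gives
prefix = 10001000100001
slide a length-6 window over [0..5] … [8..13] (9 windows); first occurrence of each distinct factor:
  [  0..  5] 100010
  [  1..  6] 000100
  [  2..  7] 001000
  [  3..  8] 010001
  [  7.. 12] 010000
  [  8.. 13] 100001
  (the other 3 windows repeat one of these)
distinct factors: {000100, 001000, 010000, 010001, 100001, 100010}
count = 6  (Sturmian bound for length 6 is 7)

6


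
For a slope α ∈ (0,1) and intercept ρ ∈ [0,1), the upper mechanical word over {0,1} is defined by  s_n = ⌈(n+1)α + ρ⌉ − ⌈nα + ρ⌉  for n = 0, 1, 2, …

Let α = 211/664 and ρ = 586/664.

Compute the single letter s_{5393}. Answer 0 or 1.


(n+1)α + ρ = (5394·211 + 586) / 664 = 1138720/664
nα + ρ     = (5393·211 + 586) / 664 = 1138509/664
⌈1138720/664⌉ = 1715,  ⌈1138509/664⌉ = 1715
s_{5393} = 1715 − 1715 = 0

0


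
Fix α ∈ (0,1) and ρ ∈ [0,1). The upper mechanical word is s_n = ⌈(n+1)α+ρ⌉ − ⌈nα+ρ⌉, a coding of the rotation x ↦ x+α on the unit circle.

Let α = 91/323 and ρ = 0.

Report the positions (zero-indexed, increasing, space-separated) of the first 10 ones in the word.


0 3 7 10 14 17 21 24 28 31

n=0: ⌈91/323⌉−⌈0/323⌉ = 1−0 = 1  ← one
n=1: ⌈182/323⌉−⌈91/323⌉ = 1−1 = 0
n=2: ⌈273/323⌉−⌈182/323⌉ = 1−1 = 0
n=3: ⌈364/323⌉−⌈273/323⌉ = 2−1 = 1  ← one
n=4: ⌈455/323⌉−⌈364/323⌉ = 2−2 = 0
n=5: ⌈546/323⌉−⌈455/323⌉ = 2−2 = 0
n=6: ⌈637/323⌉−⌈546/323⌉ = 2−2 = 0
n=7: ⌈728/323⌉−⌈637/323⌉ = 3−2 = 1  ← one
n=8: ⌈819/323⌉−⌈728/323⌉ = 3−3 = 0
n=9: ⌈910/323⌉−⌈819/323⌉ = 3−3 = 0
n=10: ⌈1001/323⌉−⌈910/323⌉ = 4−3 = 1  ← one
n=11: ⌈1092/323⌉−⌈1001/323⌉ = 4−4 = 0
n=12: ⌈1183/323⌉−⌈1092/323⌉ = 4−4 = 0
n=13: ⌈1274/323⌉−⌈1183/323⌉ = 4−4 = 0
n=14: ⌈1365/323⌉−⌈1274/323⌉ = 5−4 = 1  ← one
n=15: ⌈1456/323⌉−⌈1365/323⌉ = 5−5 = 0
n=16: ⌈1547/323⌉−⌈1456/323⌉ = 5−5 = 0
n=17: ⌈1638/323⌉−⌈1547/323⌉ = 6−5 = 1  ← one
n=18: ⌈1729/323⌉−⌈1638/323⌉ = 6−6 = 0
n=19: ⌈1820/323⌉−⌈1729/323⌉ = 6−6 = 0
n=20: ⌈1911/323⌉−⌈1820/323⌉ = 6−6 = 0
n=21: ⌈2002/323⌉−⌈1911/323⌉ = 7−6 = 1  ← one
n=22: ⌈2093/323⌉−⌈2002/323⌉ = 7−7 = 0
n=23: ⌈2184/323⌉−⌈2093/323⌉ = 7−7 = 0
n=24: ⌈2275/323⌉−⌈2184/323⌉ = 8−7 = 1  ← one
n=25: ⌈2366/323⌉−⌈2275/323⌉ = 8−8 = 0
n=26: ⌈2457/323⌉−⌈2366/323⌉ = 8−8 = 0
n=27: ⌈2548/323⌉−⌈2457/323⌉ = 8−8 = 0
n=28: ⌈2639/323⌉−⌈2548/323⌉ = 9−8 = 1  ← one
n=29: ⌈2730/323⌉−⌈2639/323⌉ = 9−9 = 0
n=30: ⌈2821/323⌉−⌈2730/323⌉ = 9−9 = 0
n=31: ⌈2912/323⌉−⌈2821/323⌉ = 10−9 = 1  ← one
positions of the first 10 ones: 0 3 7 10 14 17 21 24 28 31


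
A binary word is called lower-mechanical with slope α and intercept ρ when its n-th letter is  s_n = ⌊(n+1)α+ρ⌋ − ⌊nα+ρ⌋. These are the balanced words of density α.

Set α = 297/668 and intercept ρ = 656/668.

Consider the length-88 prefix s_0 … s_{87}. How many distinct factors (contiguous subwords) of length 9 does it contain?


t_n = ⌊(n·297+656)/668⌋ for n = 0 … 88:
  n=0…9: ⌊656/668⌋=0 ⌊953/668⌋=1 ⌊1250/668⌋=1 ⌊1547/668⌋=2 ⌊1844/668⌋=2 ⌊2141/668⌋=3 ⌊2438/668⌋=3 ⌊2735/668⌋=4 ⌊3032/668⌋=4 ⌊3329/668⌋=4
  n=10…19: ⌊3626/668⌋=5 ⌊3923/668⌋=5 ⌊4220/668⌋=6 ⌊4517/668⌋=6 ⌊4814/668⌋=7 ⌊5111/668⌋=7 ⌊5408/668⌋=8 ⌊5705/668⌋=8 ⌊6002/668⌋=8 ⌊6299/668⌋=9
  n=20…29: ⌊6596/668⌋=9 ⌊6893/668⌋=10 ⌊7190/668⌋=10 ⌊7487/668⌋=11 ⌊7784/668⌋=11 ⌊8081/668⌋=12 ⌊8378/668⌋=12 ⌊8675/668⌋=12 ⌊8972/668⌋=13 ⌊9269/668⌋=13
  n=30…39: ⌊9566/668⌋=14 ⌊9863/668⌋=14 ⌊10160/668⌋=15 ⌊10457/668⌋=15 ⌊10754/668⌋=16 ⌊11051/668⌋=16 ⌊11348/668⌋=16 ⌊11645/668⌋=17 ⌊11942/668⌋=17 ⌊12239/668⌋=18
  n=40…49: ⌊12536/668⌋=18 ⌊12833/668⌋=19 ⌊13130/668⌋=19 ⌊13427/668⌋=20 ⌊13724/668⌋=20 ⌊14021/668⌋=20 ⌊14318/668⌋=21 ⌊14615/668⌋=21 ⌊14912/668⌋=22 ⌊15209/668⌋=22
  n=50…59: ⌊15506/668⌋=23 ⌊15803/668⌋=23 ⌊16100/668⌋=24 ⌊16397/668⌋=24 ⌊16694/668⌋=24 ⌊16991/668⌋=25 ⌊17288/668⌋=25 ⌊17585/668⌋=26 ⌊17882/668⌋=26 ⌊18179/668⌋=27
  n=60…69: ⌊18476/668⌋=27 ⌊18773/668⌋=28 ⌊19070/668⌋=28 ⌊19367/668⌋=28 ⌊19664/668⌋=29 ⌊19961/668⌋=29 ⌊20258/668⌋=30 ⌊20555/668⌋=30 ⌊20852/668⌋=31 ⌊21149/668⌋=31
  n=70…79: ⌊21446/668⌋=32 ⌊21743/668⌋=32 ⌊22040/668⌋=32 ⌊22337/668⌋=33 ⌊22634/668⌋=33 ⌊22931/668⌋=34 ⌊23228/668⌋=34 ⌊23525/668⌋=35 ⌊23822/668⌋=35 ⌊24119/668⌋=36
  n=80…88: ⌊24416/668⌋=36 ⌊24713/668⌋=36 ⌊25010/668⌋=37 ⌊25307/668⌋=37 ⌊25604/668⌋=38 ⌊25901/668⌋=38 ⌊26198/668⌋=39 ⌊26495/668⌋=39 ⌊26792/668⌋=40
s_n = t_(n+1) − t_n for n = 0 … 87 gives
prefix = 1010101001010101001010101001010101001010101001010101001010101001010101001010101001010101
slide a length-9 window over [0..8] … [79..87] (80 windows); first occurrence of each distinct factor:
  [  0..  8] 101010100
  [  1..  9] 010101001
  [  2.. 10] 101010010
  [  3.. 11] 010100101
  [  4.. 12] 101001010
  [  5.. 13] 010010101
  [  6.. 14] 100101010
  [  7.. 15] 001010101
  [  8.. 16] 010101010
  (the other 71 windows repeat one of these)
distinct factors: {001010101, 010010101, 010100101, 010101001, 010101010, 100101010, 101001010, 101010010, 101010100}
count = 9  (Sturmian bound for length 9 is 10)

9


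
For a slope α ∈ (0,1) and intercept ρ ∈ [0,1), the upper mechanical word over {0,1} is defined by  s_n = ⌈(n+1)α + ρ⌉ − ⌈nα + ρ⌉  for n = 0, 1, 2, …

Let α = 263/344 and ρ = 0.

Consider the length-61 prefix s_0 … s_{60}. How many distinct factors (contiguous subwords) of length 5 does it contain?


t_n = ⌈(n·263)/344⌉ for n = 0 … 61:
  n=0…9: ⌈0/344⌉=0 ⌈263/344⌉=1 ⌈526/344⌉=2 ⌈789/344⌉=3 ⌈1052/344⌉=4 ⌈1315/344⌉=4 ⌈1578/344⌉=5 ⌈1841/344⌉=6 ⌈2104/344⌉=7 ⌈2367/344⌉=7
  n=10…19: ⌈2630/344⌉=8 ⌈2893/344⌉=9 ⌈3156/344⌉=10 ⌈3419/344⌉=10 ⌈3682/344⌉=11 ⌈3945/344⌉=12 ⌈4208/344⌉=13 ⌈4471/344⌉=13 ⌈4734/344⌉=14 ⌈4997/344⌉=15
  n=20…29: ⌈5260/344⌉=16 ⌈5523/344⌉=17 ⌈5786/344⌉=17 ⌈6049/344⌉=18 ⌈6312/344⌉=19 ⌈6575/344⌉=20 ⌈6838/344⌉=20 ⌈7101/344⌉=21 ⌈7364/344⌉=22 ⌈7627/344⌉=23
  n=30…39: ⌈7890/344⌉=23 ⌈8153/344⌉=24 ⌈8416/344⌉=25 ⌈8679/344⌉=26 ⌈8942/344⌉=26 ⌈9205/344⌉=27 ⌈9468/344⌉=28 ⌈9731/344⌉=29 ⌈9994/344⌉=30 ⌈10257/344⌉=30
  n=40…49: ⌈10520/344⌉=31 ⌈10783/344⌉=32 ⌈11046/344⌉=33 ⌈11309/344⌉=33 ⌈11572/344⌉=34 ⌈11835/344⌉=35 ⌈12098/344⌉=36 ⌈12361/344⌉=36 ⌈12624/344⌉=37 ⌈12887/344⌉=38
  n=50…59: ⌈13150/344⌉=39 ⌈13413/344⌉=39 ⌈13676/344⌉=40 ⌈13939/344⌉=41 ⌈14202/344⌉=42 ⌈14465/344⌉=43 ⌈14728/344⌉=43 ⌈14991/344⌉=44 ⌈15254/344⌉=45 ⌈15517/344⌉=46
  n=60…61: ⌈15780/344⌉=46 ⌈16043/344⌉=47
s_n = t_(n+1) − t_n for n = 0 … 60 gives
prefix = 1111011101110111011110111011101110111101110111011101111011101
slide a length-5 window over [0..4] … [56..60] (57 windows); first occurrence of each distinct factor:
  [  0..  4] 11110
  [  1..  5] 11101
  [  2..  6] 11011
  [  3..  7] 10111
  [  4..  8] 01110
  [ 16.. 20] 01111
  (the other 51 windows repeat one of these)
distinct factors: {01110, 01111, 10111, 11011, 11101, 11110}
count = 6  (Sturmian bound for length 5 is 6)

6


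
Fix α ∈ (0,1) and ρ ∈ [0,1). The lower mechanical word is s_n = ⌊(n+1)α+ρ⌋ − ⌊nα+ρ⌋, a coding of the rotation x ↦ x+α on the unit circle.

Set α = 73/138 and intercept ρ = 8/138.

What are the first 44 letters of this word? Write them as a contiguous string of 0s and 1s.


01010101010101011010101010101010110101010101

n=0: ⌊(1·73+8)/138⌋ − ⌊(0·73+8)/138⌋ = ⌊81/138⌋ − ⌊8/138⌋ = 0 − 0 = 0
n=1: ⌊(2·73+8)/138⌋ − ⌊(1·73+8)/138⌋ = ⌊154/138⌋ − ⌊81/138⌋ = 1 − 0 = 1
n=2: ⌊(3·73+8)/138⌋ − ⌊(2·73+8)/138⌋ = ⌊227/138⌋ − ⌊154/138⌋ = 1 − 1 = 0
n=3: ⌊(4·73+8)/138⌋ − ⌊(3·73+8)/138⌋ = ⌊300/138⌋ − ⌊227/138⌋ = 2 − 1 = 1
n=4: ⌊(5·73+8)/138⌋ − ⌊(4·73+8)/138⌋ = ⌊373/138⌋ − ⌊300/138⌋ = 2 − 2 = 0
n=5: ⌊(6·73+8)/138⌋ − ⌊(5·73+8)/138⌋ = ⌊446/138⌋ − ⌊373/138⌋ = 3 − 2 = 1
n=6: ⌊(7·73+8)/138⌋ − ⌊(6·73+8)/138⌋ = ⌊519/138⌋ − ⌊446/138⌋ = 3 − 3 = 0
n=7: ⌊(8·73+8)/138⌋ − ⌊(7·73+8)/138⌋ = ⌊592/138⌋ − ⌊519/138⌋ = 4 − 3 = 1
n=8: ⌊(9·73+8)/138⌋ − ⌊(8·73+8)/138⌋ = ⌊665/138⌋ − ⌊592/138⌋ = 4 − 4 = 0
n=9: ⌊(10·73+8)/138⌋ − ⌊(9·73+8)/138⌋ = ⌊738/138⌋ − ⌊665/138⌋ = 5 − 4 = 1
n=10: ⌊(11·73+8)/138⌋ − ⌊(10·73+8)/138⌋ = ⌊811/138⌋ − ⌊738/138⌋ = 5 − 5 = 0
n=11: ⌊(12·73+8)/138⌋ − ⌊(11·73+8)/138⌋ = ⌊884/138⌋ − ⌊811/138⌋ = 6 − 5 = 1
n=12: ⌊(13·73+8)/138⌋ − ⌊(12·73+8)/138⌋ = ⌊957/138⌋ − ⌊884/138⌋ = 6 − 6 = 0
n=13: ⌊(14·73+8)/138⌋ − ⌊(13·73+8)/138⌋ = ⌊1030/138⌋ − ⌊957/138⌋ = 7 − 6 = 1
n=14: ⌊(15·73+8)/138⌋ − ⌊(14·73+8)/138⌋ = ⌊1103/138⌋ − ⌊1030/138⌋ = 7 − 7 = 0
n=15: ⌊(16·73+8)/138⌋ − ⌊(15·73+8)/138⌋ = ⌊1176/138⌋ − ⌊1103/138⌋ = 8 − 7 = 1
n=16: ⌊(17·73+8)/138⌋ − ⌊(16·73+8)/138⌋ = ⌊1249/138⌋ − ⌊1176/138⌋ = 9 − 8 = 1
n=17: ⌊(18·73+8)/138⌋ − ⌊(17·73+8)/138⌋ = ⌊1322/138⌋ − ⌊1249/138⌋ = 9 − 9 = 0
n=18: ⌊(19·73+8)/138⌋ − ⌊(18·73+8)/138⌋ = ⌊1395/138⌋ − ⌊1322/138⌋ = 10 − 9 = 1
n=19: ⌊(20·73+8)/138⌋ − ⌊(19·73+8)/138⌋ = ⌊1468/138⌋ − ⌊1395/138⌋ = 10 − 10 = 0
n=20: ⌊(21·73+8)/138⌋ − ⌊(20·73+8)/138⌋ = ⌊1541/138⌋ − ⌊1468/138⌋ = 11 − 10 = 1
n=21: ⌊(22·73+8)/138⌋ − ⌊(21·73+8)/138⌋ = ⌊1614/138⌋ − ⌊1541/138⌋ = 11 − 11 = 0
n=22: ⌊(23·73+8)/138⌋ − ⌊(22·73+8)/138⌋ = ⌊1687/138⌋ − ⌊1614/138⌋ = 12 − 11 = 1
n=23: ⌊(24·73+8)/138⌋ − ⌊(23·73+8)/138⌋ = ⌊1760/138⌋ − ⌊1687/138⌋ = 12 − 12 = 0
n=24: ⌊(25·73+8)/138⌋ − ⌊(24·73+8)/138⌋ = ⌊1833/138⌋ − ⌊1760/138⌋ = 13 − 12 = 1
n=25: ⌊(26·73+8)/138⌋ − ⌊(25·73+8)/138⌋ = ⌊1906/138⌋ − ⌊1833/138⌋ = 13 − 13 = 0
n=26: ⌊(27·73+8)/138⌋ − ⌊(26·73+8)/138⌋ = ⌊1979/138⌋ − ⌊1906/138⌋ = 14 − 13 = 1
n=27: ⌊(28·73+8)/138⌋ − ⌊(27·73+8)/138⌋ = ⌊2052/138⌋ − ⌊1979/138⌋ = 14 − 14 = 0
n=28: ⌊(29·73+8)/138⌋ − ⌊(28·73+8)/138⌋ = ⌊2125/138⌋ − ⌊2052/138⌋ = 15 − 14 = 1
n=29: ⌊(30·73+8)/138⌋ − ⌊(29·73+8)/138⌋ = ⌊2198/138⌋ − ⌊2125/138⌋ = 15 − 15 = 0
n=30: ⌊(31·73+8)/138⌋ − ⌊(30·73+8)/138⌋ = ⌊2271/138⌋ − ⌊2198/138⌋ = 16 − 15 = 1
n=31: ⌊(32·73+8)/138⌋ − ⌊(31·73+8)/138⌋ = ⌊2344/138⌋ − ⌊2271/138⌋ = 16 − 16 = 0
n=32: ⌊(33·73+8)/138⌋ − ⌊(32·73+8)/138⌋ = ⌊2417/138⌋ − ⌊2344/138⌋ = 17 − 16 = 1
n=33: ⌊(34·73+8)/138⌋ − ⌊(33·73+8)/138⌋ = ⌊2490/138⌋ − ⌊2417/138⌋ = 18 − 17 = 1
n=34: ⌊(35·73+8)/138⌋ − ⌊(34·73+8)/138⌋ = ⌊2563/138⌋ − ⌊2490/138⌋ = 18 − 18 = 0
n=35: ⌊(36·73+8)/138⌋ − ⌊(35·73+8)/138⌋ = ⌊2636/138⌋ − ⌊2563/138⌋ = 19 − 18 = 1
n=36: ⌊(37·73+8)/138⌋ − ⌊(36·73+8)/138⌋ = ⌊2709/138⌋ − ⌊2636/138⌋ = 19 − 19 = 0
n=37: ⌊(38·73+8)/138⌋ − ⌊(37·73+8)/138⌋ = ⌊2782/138⌋ − ⌊2709/138⌋ = 20 − 19 = 1
n=38: ⌊(39·73+8)/138⌋ − ⌊(38·73+8)/138⌋ = ⌊2855/138⌋ − ⌊2782/138⌋ = 20 − 20 = 0
n=39: ⌊(40·73+8)/138⌋ − ⌊(39·73+8)/138⌋ = ⌊2928/138⌋ − ⌊2855/138⌋ = 21 − 20 = 1
n=40: ⌊(41·73+8)/138⌋ − ⌊(40·73+8)/138⌋ = ⌊3001/138⌋ − ⌊2928/138⌋ = 21 − 21 = 0
n=41: ⌊(42·73+8)/138⌋ − ⌊(41·73+8)/138⌋ = ⌊3074/138⌋ − ⌊3001/138⌋ = 22 − 21 = 1
n=42: ⌊(43·73+8)/138⌋ − ⌊(42·73+8)/138⌋ = ⌊3147/138⌋ − ⌊3074/138⌋ = 22 − 22 = 0
n=43: ⌊(44·73+8)/138⌋ − ⌊(43·73+8)/138⌋ = ⌊3220/138⌋ − ⌊3147/138⌋ = 23 − 22 = 1


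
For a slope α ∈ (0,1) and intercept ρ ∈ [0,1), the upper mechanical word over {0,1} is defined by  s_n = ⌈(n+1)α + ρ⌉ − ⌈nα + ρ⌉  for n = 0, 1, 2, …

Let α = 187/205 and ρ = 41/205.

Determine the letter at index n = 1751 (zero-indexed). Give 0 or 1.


(n+1)α + ρ = (1752·187 + 41) / 205 = 327665/205
nα + ρ     = (1751·187 + 41) / 205 = 327478/205
⌈327665/205⌉ = 1599,  ⌈327478/205⌉ = 1598
s_{1751} = 1599 − 1598 = 1

1


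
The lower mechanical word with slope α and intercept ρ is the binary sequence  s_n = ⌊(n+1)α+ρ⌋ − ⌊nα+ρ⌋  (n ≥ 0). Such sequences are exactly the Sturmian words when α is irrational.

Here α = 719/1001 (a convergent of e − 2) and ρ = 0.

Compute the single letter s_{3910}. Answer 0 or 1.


(n+1)α + ρ = (3911·719) / 1001 = 2812009/1001
nα + ρ     = (3910·719) / 1001 = 2811290/1001
⌊2812009/1001⌋ = 2809,  ⌊2811290/1001⌋ = 2808
s_{3910} = 2809 − 2808 = 1

1


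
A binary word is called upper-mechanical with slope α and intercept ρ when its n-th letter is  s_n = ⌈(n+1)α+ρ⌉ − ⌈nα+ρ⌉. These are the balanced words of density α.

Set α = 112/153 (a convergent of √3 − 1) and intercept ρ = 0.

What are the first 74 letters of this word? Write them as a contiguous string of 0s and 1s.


11101110111011011101110111011011101110111011011101110110111011101110110111

n=0: ⌈(1·112)/153⌉ − ⌈(0·112)/153⌉ = ⌈112/153⌉ − ⌈0/153⌉ = 1 − 0 = 1
n=1: ⌈(2·112)/153⌉ − ⌈(1·112)/153⌉ = ⌈224/153⌉ − ⌈112/153⌉ = 2 − 1 = 1
n=2: ⌈(3·112)/153⌉ − ⌈(2·112)/153⌉ = ⌈336/153⌉ − ⌈224/153⌉ = 3 − 2 = 1
n=3: ⌈(4·112)/153⌉ − ⌈(3·112)/153⌉ = ⌈448/153⌉ − ⌈336/153⌉ = 3 − 3 = 0
n=4: ⌈(5·112)/153⌉ − ⌈(4·112)/153⌉ = ⌈560/153⌉ − ⌈448/153⌉ = 4 − 3 = 1
n=5: ⌈(6·112)/153⌉ − ⌈(5·112)/153⌉ = ⌈672/153⌉ − ⌈560/153⌉ = 5 − 4 = 1
n=6: ⌈(7·112)/153⌉ − ⌈(6·112)/153⌉ = ⌈784/153⌉ − ⌈672/153⌉ = 6 − 5 = 1
n=7: ⌈(8·112)/153⌉ − ⌈(7·112)/153⌉ = ⌈896/153⌉ − ⌈784/153⌉ = 6 − 6 = 0
n=8: ⌈(9·112)/153⌉ − ⌈(8·112)/153⌉ = ⌈1008/153⌉ − ⌈896/153⌉ = 7 − 6 = 1
n=9: ⌈(10·112)/153⌉ − ⌈(9·112)/153⌉ = ⌈1120/153⌉ − ⌈1008/153⌉ = 8 − 7 = 1
n=10: ⌈(11·112)/153⌉ − ⌈(10·112)/153⌉ = ⌈1232/153⌉ − ⌈1120/153⌉ = 9 − 8 = 1
n=11: ⌈(12·112)/153⌉ − ⌈(11·112)/153⌉ = ⌈1344/153⌉ − ⌈1232/153⌉ = 9 − 9 = 0
n=12: ⌈(13·112)/153⌉ − ⌈(12·112)/153⌉ = ⌈1456/153⌉ − ⌈1344/153⌉ = 10 − 9 = 1
n=13: ⌈(14·112)/153⌉ − ⌈(13·112)/153⌉ = ⌈1568/153⌉ − ⌈1456/153⌉ = 11 − 10 = 1
n=14: ⌈(15·112)/153⌉ − ⌈(14·112)/153⌉ = ⌈1680/153⌉ − ⌈1568/153⌉ = 11 − 11 = 0
n=15: ⌈(16·112)/153⌉ − ⌈(15·112)/153⌉ = ⌈1792/153⌉ − ⌈1680/153⌉ = 12 − 11 = 1
n=16: ⌈(17·112)/153⌉ − ⌈(16·112)/153⌉ = ⌈1904/153⌉ − ⌈1792/153⌉ = 13 − 12 = 1
n=17: ⌈(18·112)/153⌉ − ⌈(17·112)/153⌉ = ⌈2016/153⌉ − ⌈1904/153⌉ = 14 − 13 = 1
n=18: ⌈(19·112)/153⌉ − ⌈(18·112)/153⌉ = ⌈2128/153⌉ − ⌈2016/153⌉ = 14 − 14 = 0
n=19: ⌈(20·112)/153⌉ − ⌈(19·112)/153⌉ = ⌈2240/153⌉ − ⌈2128/153⌉ = 15 − 14 = 1
n=20: ⌈(21·112)/153⌉ − ⌈(20·112)/153⌉ = ⌈2352/153⌉ − ⌈2240/153⌉ = 16 − 15 = 1
n=21: ⌈(22·112)/153⌉ − ⌈(21·112)/153⌉ = ⌈2464/153⌉ − ⌈2352/153⌉ = 17 − 16 = 1
n=22: ⌈(23·112)/153⌉ − ⌈(22·112)/153⌉ = ⌈2576/153⌉ − ⌈2464/153⌉ = 17 − 17 = 0
n=23: ⌈(24·112)/153⌉ − ⌈(23·112)/153⌉ = ⌈2688/153⌉ − ⌈2576/153⌉ = 18 − 17 = 1
n=24: ⌈(25·112)/153⌉ − ⌈(24·112)/153⌉ = ⌈2800/153⌉ − ⌈2688/153⌉ = 19 − 18 = 1
n=25: ⌈(26·112)/153⌉ − ⌈(25·112)/153⌉ = ⌈2912/153⌉ − ⌈2800/153⌉ = 20 − 19 = 1
n=26: ⌈(27·112)/153⌉ − ⌈(26·112)/153⌉ = ⌈3024/153⌉ − ⌈2912/153⌉ = 20 − 20 = 0
n=27: ⌈(28·112)/153⌉ − ⌈(27·112)/153⌉ = ⌈3136/153⌉ − ⌈3024/153⌉ = 21 − 20 = 1
n=28: ⌈(29·112)/153⌉ − ⌈(28·112)/153⌉ = ⌈3248/153⌉ − ⌈3136/153⌉ = 22 − 21 = 1
n=29: ⌈(30·112)/153⌉ − ⌈(29·112)/153⌉ = ⌈3360/153⌉ − ⌈3248/153⌉ = 22 − 22 = 0
n=30: ⌈(31·112)/153⌉ − ⌈(30·112)/153⌉ = ⌈3472/153⌉ − ⌈3360/153⌉ = 23 − 22 = 1
n=31: ⌈(32·112)/153⌉ − ⌈(31·112)/153⌉ = ⌈3584/153⌉ − ⌈3472/153⌉ = 24 − 23 = 1
n=32: ⌈(33·112)/153⌉ − ⌈(32·112)/153⌉ = ⌈3696/153⌉ − ⌈3584/153⌉ = 25 − 24 = 1
n=33: ⌈(34·112)/153⌉ − ⌈(33·112)/153⌉ = ⌈3808/153⌉ − ⌈3696/153⌉ = 25 − 25 = 0
n=34: ⌈(35·112)/153⌉ − ⌈(34·112)/153⌉ = ⌈3920/153⌉ − ⌈3808/153⌉ = 26 − 25 = 1
n=35: ⌈(36·112)/153⌉ − ⌈(35·112)/153⌉ = ⌈4032/153⌉ − ⌈3920/153⌉ = 27 − 26 = 1
n=36: ⌈(37·112)/153⌉ − ⌈(36·112)/153⌉ = ⌈4144/153⌉ − ⌈4032/153⌉ = 28 − 27 = 1
n=37: ⌈(38·112)/153⌉ − ⌈(37·112)/153⌉ = ⌈4256/153⌉ − ⌈4144/153⌉ = 28 − 28 = 0
n=38: ⌈(39·112)/153⌉ − ⌈(38·112)/153⌉ = ⌈4368/153⌉ − ⌈4256/153⌉ = 29 − 28 = 1
n=39: ⌈(40·112)/153⌉ − ⌈(39·112)/153⌉ = ⌈4480/153⌉ − ⌈4368/153⌉ = 30 − 29 = 1
n=40: ⌈(41·112)/153⌉ − ⌈(40·112)/153⌉ = ⌈4592/153⌉ − ⌈4480/153⌉ = 31 − 30 = 1
n=41: ⌈(42·112)/153⌉ − ⌈(41·112)/153⌉ = ⌈4704/153⌉ − ⌈4592/153⌉ = 31 − 31 = 0
n=42: ⌈(43·112)/153⌉ − ⌈(42·112)/153⌉ = ⌈4816/153⌉ − ⌈4704/153⌉ = 32 − 31 = 1
n=43: ⌈(44·112)/153⌉ − ⌈(43·112)/153⌉ = ⌈4928/153⌉ − ⌈4816/153⌉ = 33 − 32 = 1
n=44: ⌈(45·112)/153⌉ − ⌈(44·112)/153⌉ = ⌈5040/153⌉ − ⌈4928/153⌉ = 33 − 33 = 0
n=45: ⌈(46·112)/153⌉ − ⌈(45·112)/153⌉ = ⌈5152/153⌉ − ⌈5040/153⌉ = 34 − 33 = 1
n=46: ⌈(47·112)/153⌉ − ⌈(46·112)/153⌉ = ⌈5264/153⌉ − ⌈5152/153⌉ = 35 − 34 = 1
n=47: ⌈(48·112)/153⌉ − ⌈(47·112)/153⌉ = ⌈5376/153⌉ − ⌈5264/153⌉ = 36 − 35 = 1
n=48: ⌈(49·112)/153⌉ − ⌈(48·112)/153⌉ = ⌈5488/153⌉ − ⌈5376/153⌉ = 36 − 36 = 0
n=49: ⌈(50·112)/153⌉ − ⌈(49·112)/153⌉ = ⌈5600/153⌉ − ⌈5488/153⌉ = 37 − 36 = 1
n=50: ⌈(51·112)/153⌉ − ⌈(50·112)/153⌉ = ⌈5712/153⌉ − ⌈5600/153⌉ = 38 − 37 = 1
n=51: ⌈(52·112)/153⌉ − ⌈(51·112)/153⌉ = ⌈5824/153⌉ − ⌈5712/153⌉ = 39 − 38 = 1
n=52: ⌈(53·112)/153⌉ − ⌈(52·112)/153⌉ = ⌈5936/153⌉ − ⌈5824/153⌉ = 39 − 39 = 0
n=53: ⌈(54·112)/153⌉ − ⌈(53·112)/153⌉ = ⌈6048/153⌉ − ⌈5936/153⌉ = 40 − 39 = 1
n=54: ⌈(55·112)/153⌉ − ⌈(54·112)/153⌉ = ⌈6160/153⌉ − ⌈6048/153⌉ = 41 − 40 = 1
n=55: ⌈(56·112)/153⌉ − ⌈(55·112)/153⌉ = ⌈6272/153⌉ − ⌈6160/153⌉ = 41 − 41 = 0
n=56: ⌈(57·112)/153⌉ − ⌈(56·112)/153⌉ = ⌈6384/153⌉ − ⌈6272/153⌉ = 42 − 41 = 1
n=57: ⌈(58·112)/153⌉ − ⌈(57·112)/153⌉ = ⌈6496/153⌉ − ⌈6384/153⌉ = 43 − 42 = 1
n=58: ⌈(59·112)/153⌉ − ⌈(58·112)/153⌉ = ⌈6608/153⌉ − ⌈6496/153⌉ = 44 − 43 = 1
n=59: ⌈(60·112)/153⌉ − ⌈(59·112)/153⌉ = ⌈6720/153⌉ − ⌈6608/153⌉ = 44 − 44 = 0
n=60: ⌈(61·112)/153⌉ − ⌈(60·112)/153⌉ = ⌈6832/153⌉ − ⌈6720/153⌉ = 45 − 44 = 1
n=61: ⌈(62·112)/153⌉ − ⌈(61·112)/153⌉ = ⌈6944/153⌉ − ⌈6832/153⌉ = 46 − 45 = 1
n=62: ⌈(63·112)/153⌉ − ⌈(62·112)/153⌉ = ⌈7056/153⌉ − ⌈6944/153⌉ = 47 − 46 = 1
n=63: ⌈(64·112)/153⌉ − ⌈(63·112)/153⌉ = ⌈7168/153⌉ − ⌈7056/153⌉ = 47 − 47 = 0
n=64: ⌈(65·112)/153⌉ − ⌈(64·112)/153⌉ = ⌈7280/153⌉ − ⌈7168/153⌉ = 48 − 47 = 1
n=65: ⌈(66·112)/153⌉ − ⌈(65·112)/153⌉ = ⌈7392/153⌉ − ⌈7280/153⌉ = 49 − 48 = 1
n=66: ⌈(67·112)/153⌉ − ⌈(66·112)/153⌉ = ⌈7504/153⌉ − ⌈7392/153⌉ = 50 − 49 = 1
n=67: ⌈(68·112)/153⌉ − ⌈(67·112)/153⌉ = ⌈7616/153⌉ − ⌈7504/153⌉ = 50 − 50 = 0
n=68: ⌈(69·112)/153⌉ − ⌈(68·112)/153⌉ = ⌈7728/153⌉ − ⌈7616/153⌉ = 51 − 50 = 1
n=69: ⌈(70·112)/153⌉ − ⌈(69·112)/153⌉ = ⌈7840/153⌉ − ⌈7728/153⌉ = 52 − 51 = 1
n=70: ⌈(71·112)/153⌉ − ⌈(70·112)/153⌉ = ⌈7952/153⌉ − ⌈7840/153⌉ = 52 − 52 = 0
n=71: ⌈(72·112)/153⌉ − ⌈(71·112)/153⌉ = ⌈8064/153⌉ − ⌈7952/153⌉ = 53 − 52 = 1
n=72: ⌈(73·112)/153⌉ − ⌈(72·112)/153⌉ = ⌈8176/153⌉ − ⌈8064/153⌉ = 54 − 53 = 1
n=73: ⌈(74·112)/153⌉ − ⌈(73·112)/153⌉ = ⌈8288/153⌉ − ⌈8176/153⌉ = 55 − 54 = 1


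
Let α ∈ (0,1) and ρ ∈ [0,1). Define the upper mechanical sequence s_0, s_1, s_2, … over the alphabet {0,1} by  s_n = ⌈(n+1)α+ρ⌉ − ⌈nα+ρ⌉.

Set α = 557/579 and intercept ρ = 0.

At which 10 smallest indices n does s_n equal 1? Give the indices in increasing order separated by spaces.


n=0: ⌈557/579⌉−⌈0/579⌉ = 1−0 = 1  ← one
n=1: ⌈1114/579⌉−⌈557/579⌉ = 2−1 = 1  ← one
n=2: ⌈1671/579⌉−⌈1114/579⌉ = 3−2 = 1  ← one
n=3: ⌈2228/579⌉−⌈1671/579⌉ = 4−3 = 1  ← one
n=4: ⌈2785/579⌉−⌈2228/579⌉ = 5−4 = 1  ← one
n=5: ⌈3342/579⌉−⌈2785/579⌉ = 6−5 = 1  ← one
n=6: ⌈3899/579⌉−⌈3342/579⌉ = 7−6 = 1  ← one
n=7: ⌈4456/579⌉−⌈3899/579⌉ = 8−7 = 1  ← one
n=8: ⌈5013/579⌉−⌈4456/579⌉ = 9−8 = 1  ← one
n=9: ⌈5570/579⌉−⌈5013/579⌉ = 10−9 = 1  ← one
positions of the first 10 ones: 0 1 2 3 4 5 6 7 8 9

0 1 2 3 4 5 6 7 8 9


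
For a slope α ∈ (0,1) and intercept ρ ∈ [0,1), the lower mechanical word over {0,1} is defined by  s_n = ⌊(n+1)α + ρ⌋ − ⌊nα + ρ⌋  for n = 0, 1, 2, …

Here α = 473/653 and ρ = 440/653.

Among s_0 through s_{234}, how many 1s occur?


#1s = Σ_{n=0}^{234} s_n = Σ_{n=0}^{234} (⌊(n+1)α+ρ⌋ − ⌊nα+ρ⌋)
the sum telescopes: every ⌊nα+ρ⌋ with 0 < n < 235 appears once with + and once with −, leaving ⌊235α+ρ⌋ − ⌊0·α+ρ⌋
235α + ρ = (235·473 + 440) / 653 = 111595/653
ρ = 440/653
⌊111595/653⌋ = 170,  ⌊440/653⌋ = 0
#1s = 170 − 0 = 170

170


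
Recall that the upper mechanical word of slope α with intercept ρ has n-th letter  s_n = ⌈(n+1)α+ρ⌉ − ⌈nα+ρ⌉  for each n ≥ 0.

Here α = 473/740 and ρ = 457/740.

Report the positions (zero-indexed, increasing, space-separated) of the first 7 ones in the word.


0 2 3 5 6 8 9

n=0: ⌈930/740⌉−⌈457/740⌉ = 2−1 = 1  ← one
n=1: ⌈1403/740⌉−⌈930/740⌉ = 2−2 = 0
n=2: ⌈1876/740⌉−⌈1403/740⌉ = 3−2 = 1  ← one
n=3: ⌈2349/740⌉−⌈1876/740⌉ = 4−3 = 1  ← one
n=4: ⌈2822/740⌉−⌈2349/740⌉ = 4−4 = 0
n=5: ⌈3295/740⌉−⌈2822/740⌉ = 5−4 = 1  ← one
n=6: ⌈3768/740⌉−⌈3295/740⌉ = 6−5 = 1  ← one
n=7: ⌈4241/740⌉−⌈3768/740⌉ = 6−6 = 0
n=8: ⌈4714/740⌉−⌈4241/740⌉ = 7−6 = 1  ← one
n=9: ⌈5187/740⌉−⌈4714/740⌉ = 8−7 = 1  ← one
positions of the first 7 ones: 0 2 3 5 6 8 9


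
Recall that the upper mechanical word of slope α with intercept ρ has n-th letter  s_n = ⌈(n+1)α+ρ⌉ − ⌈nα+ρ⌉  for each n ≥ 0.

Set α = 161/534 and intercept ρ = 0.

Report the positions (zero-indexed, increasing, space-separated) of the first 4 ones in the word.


0 3 6 9

n=0: ⌈161/534⌉−⌈0/534⌉ = 1−0 = 1  ← one
n=1: ⌈322/534⌉−⌈161/534⌉ = 1−1 = 0
n=2: ⌈483/534⌉−⌈322/534⌉ = 1−1 = 0
n=3: ⌈644/534⌉−⌈483/534⌉ = 2−1 = 1  ← one
n=4: ⌈805/534⌉−⌈644/534⌉ = 2−2 = 0
n=5: ⌈966/534⌉−⌈805/534⌉ = 2−2 = 0
n=6: ⌈1127/534⌉−⌈966/534⌉ = 3−2 = 1  ← one
n=7: ⌈1288/534⌉−⌈1127/534⌉ = 3−3 = 0
n=8: ⌈1449/534⌉−⌈1288/534⌉ = 3−3 = 0
n=9: ⌈1610/534⌉−⌈1449/534⌉ = 4−3 = 1  ← one
positions of the first 4 ones: 0 3 6 9


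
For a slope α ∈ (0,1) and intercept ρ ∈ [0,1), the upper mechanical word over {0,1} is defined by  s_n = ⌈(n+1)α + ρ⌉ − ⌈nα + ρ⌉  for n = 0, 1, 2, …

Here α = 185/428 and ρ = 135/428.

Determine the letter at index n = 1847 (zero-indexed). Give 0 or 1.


(n+1)α + ρ = (1848·185 + 135) / 428 = 342015/428
nα + ρ     = (1847·185 + 135) / 428 = 341830/428
⌈342015/428⌉ = 800,  ⌈341830/428⌉ = 799
s_{1847} = 800 − 799 = 1

1
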